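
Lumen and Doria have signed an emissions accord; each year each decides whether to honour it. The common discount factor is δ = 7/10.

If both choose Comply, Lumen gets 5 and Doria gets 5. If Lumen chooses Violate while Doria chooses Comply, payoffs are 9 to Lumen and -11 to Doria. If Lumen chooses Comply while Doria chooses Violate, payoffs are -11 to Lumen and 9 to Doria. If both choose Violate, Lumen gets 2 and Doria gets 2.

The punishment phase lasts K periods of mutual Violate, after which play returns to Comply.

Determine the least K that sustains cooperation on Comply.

No profitable deviation requires (5−2)(δ+…+δ^K) ≥ 9−5, i.e. δ+…+δ^K ≥ 4/3 ≈ 1.3333.
With δ = 7/10, the partial sums are K=1: 0.7000, K=2: 1.1900, K=3: 1.5330.
K = 3 is the first length at which the sum reaches 1.3333.

3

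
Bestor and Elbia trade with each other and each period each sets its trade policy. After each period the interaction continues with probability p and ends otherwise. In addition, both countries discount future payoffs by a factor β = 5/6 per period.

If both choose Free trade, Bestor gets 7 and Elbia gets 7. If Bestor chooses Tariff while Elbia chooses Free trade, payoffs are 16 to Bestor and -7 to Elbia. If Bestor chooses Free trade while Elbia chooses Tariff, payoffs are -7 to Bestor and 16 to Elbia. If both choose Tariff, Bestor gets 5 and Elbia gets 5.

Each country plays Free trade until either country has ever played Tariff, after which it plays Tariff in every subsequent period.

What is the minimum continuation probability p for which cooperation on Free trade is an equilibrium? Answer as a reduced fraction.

With continuation probability p and discount β, the effective per-period discount factor is βp.
Grim-trigger IC: βp ≥ (16−7)/(16−5) = 9/11.
So p ≥ (9/11)/(5/6) = 54/55.

54/55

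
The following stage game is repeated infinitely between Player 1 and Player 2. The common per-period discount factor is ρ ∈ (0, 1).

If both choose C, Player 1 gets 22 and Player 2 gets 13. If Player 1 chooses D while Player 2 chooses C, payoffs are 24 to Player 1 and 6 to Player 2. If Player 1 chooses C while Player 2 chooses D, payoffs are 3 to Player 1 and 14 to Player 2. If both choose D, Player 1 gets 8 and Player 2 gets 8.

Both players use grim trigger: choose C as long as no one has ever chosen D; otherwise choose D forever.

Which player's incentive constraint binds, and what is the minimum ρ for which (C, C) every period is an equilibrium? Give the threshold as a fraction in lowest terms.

Player 2; ρ ≥ 1/6

Player 1's threshold: (24−22)/(24−8) = 1/8.
Player 2's threshold: (14−13)/(14−8) = 1/6.
1/8 < 1/6, so Player 2 binds and ρ* = 1/6.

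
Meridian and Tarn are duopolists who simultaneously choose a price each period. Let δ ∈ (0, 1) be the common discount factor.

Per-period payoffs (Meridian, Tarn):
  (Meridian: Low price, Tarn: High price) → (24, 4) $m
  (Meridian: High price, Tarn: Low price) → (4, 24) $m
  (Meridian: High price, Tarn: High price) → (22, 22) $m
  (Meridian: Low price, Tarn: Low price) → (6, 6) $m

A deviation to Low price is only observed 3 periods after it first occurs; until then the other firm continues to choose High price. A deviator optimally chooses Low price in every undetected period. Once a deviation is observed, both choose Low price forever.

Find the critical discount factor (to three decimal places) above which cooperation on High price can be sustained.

0.481

A deviator earns 24 for 3 periods, then 6 forever; cooperating earns 22 forever. Multiplying the IC by (1−δ):
22 ≥ 24(1−δ^3) + 6δ^3, so 18·δ^3 ≥ 2 and δ^3 ≥ 1/9.
δ ≥ (1/9)^(1/3) ≈ 0.481.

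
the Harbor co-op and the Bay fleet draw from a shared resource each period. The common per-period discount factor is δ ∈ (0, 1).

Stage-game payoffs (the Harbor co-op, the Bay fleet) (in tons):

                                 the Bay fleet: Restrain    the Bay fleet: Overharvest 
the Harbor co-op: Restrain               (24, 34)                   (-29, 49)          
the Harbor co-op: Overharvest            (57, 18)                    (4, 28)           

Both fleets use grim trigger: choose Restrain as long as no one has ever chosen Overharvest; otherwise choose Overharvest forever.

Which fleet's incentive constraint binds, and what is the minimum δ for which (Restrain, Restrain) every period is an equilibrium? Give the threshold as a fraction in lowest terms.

the Bay fleet; δ ≥ 5/7

For the Harbor co-op: deviation gain 57−24 = 33, per-period punishment loss 24−4 = 20. IC gives δ ≥ 33/53.
For the Bay fleet: gain 15, loss 6 per period, so δ ≥ 15/21 = 5/7.
The tighter constraint is the Bay fleet's, so cooperation needs δ ≥ 5/7.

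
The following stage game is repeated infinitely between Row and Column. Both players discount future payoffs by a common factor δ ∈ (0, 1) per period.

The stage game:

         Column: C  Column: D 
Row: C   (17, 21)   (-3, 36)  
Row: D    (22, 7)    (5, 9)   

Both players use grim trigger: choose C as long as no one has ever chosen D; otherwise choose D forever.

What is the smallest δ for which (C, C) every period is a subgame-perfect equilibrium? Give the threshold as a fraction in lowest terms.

For Row: deviation gain 22−17 = 5, per-period punishment loss 17−5 = 12. IC gives δ ≥ 5/17.
For Column: gain 15, loss 12 per period, so δ ≥ 15/27 = 5/9.
The tighter constraint is Column's, so cooperation needs δ ≥ 5/9.

5/9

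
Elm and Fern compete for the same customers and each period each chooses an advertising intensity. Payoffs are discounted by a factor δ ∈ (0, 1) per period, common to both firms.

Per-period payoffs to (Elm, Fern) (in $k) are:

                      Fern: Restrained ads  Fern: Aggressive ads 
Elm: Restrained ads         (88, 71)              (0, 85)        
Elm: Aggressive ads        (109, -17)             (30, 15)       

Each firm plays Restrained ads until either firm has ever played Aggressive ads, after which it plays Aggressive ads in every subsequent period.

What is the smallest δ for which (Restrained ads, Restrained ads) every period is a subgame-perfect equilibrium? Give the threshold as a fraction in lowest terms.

For Elm: deviation gain 109−88 = 21, per-period punishment loss 88−30 = 58. IC gives δ ≥ 21/79.
For Fern: gain 14, loss 56 per period, so δ ≥ 14/70 = 1/5.
The tighter constraint is Elm's, so cooperation needs δ ≥ 21/79.

21/79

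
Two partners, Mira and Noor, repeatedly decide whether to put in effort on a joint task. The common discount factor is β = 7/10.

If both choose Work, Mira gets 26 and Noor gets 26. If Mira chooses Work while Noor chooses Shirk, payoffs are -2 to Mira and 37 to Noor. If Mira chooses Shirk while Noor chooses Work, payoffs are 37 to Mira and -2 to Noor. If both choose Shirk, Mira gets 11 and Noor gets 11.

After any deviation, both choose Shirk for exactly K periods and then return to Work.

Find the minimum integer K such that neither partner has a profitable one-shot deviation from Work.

2

Need Σ_{k=1}^{K} β^k ≥ (37−26)/(26−11) = 0.7333 at β = 7/10.
At K = 1 the sum is 0.7000 < 0.7333; at K = 2 it is 1.1900 ≥ 0.7333.
So the minimum punishment length is K = 2.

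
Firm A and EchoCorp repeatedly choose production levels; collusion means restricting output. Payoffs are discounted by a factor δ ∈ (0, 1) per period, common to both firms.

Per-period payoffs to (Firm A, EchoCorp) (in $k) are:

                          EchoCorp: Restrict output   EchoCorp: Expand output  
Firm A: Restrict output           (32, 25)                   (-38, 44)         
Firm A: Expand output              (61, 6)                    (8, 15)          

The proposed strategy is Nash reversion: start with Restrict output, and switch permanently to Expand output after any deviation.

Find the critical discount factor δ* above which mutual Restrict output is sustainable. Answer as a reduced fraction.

19/29

Firm A: cooperation gives 32 each period; deviation gives 61 once then 8 forever.
  32/(1−δ) ≥ 61 + 8δ/(1−δ) ⇒ δ ≥ 29/53.
EchoCorp: cooperation gives 25 each period; deviation gives 44 once then 15 forever.
  δ ≥ 19/29.
Both must hold, so the binding constraint is EchoCorp's: δ ≥ 19/29.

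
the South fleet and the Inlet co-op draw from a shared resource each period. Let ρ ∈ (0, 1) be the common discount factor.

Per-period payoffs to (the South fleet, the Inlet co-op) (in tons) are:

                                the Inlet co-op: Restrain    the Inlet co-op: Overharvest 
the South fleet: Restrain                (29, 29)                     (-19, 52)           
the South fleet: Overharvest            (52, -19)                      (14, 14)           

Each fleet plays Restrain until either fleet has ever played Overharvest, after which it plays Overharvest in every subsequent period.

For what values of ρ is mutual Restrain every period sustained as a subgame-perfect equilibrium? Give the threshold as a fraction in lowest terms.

One-period gain from deviating is 52 − 29 = 23. The loss is 29 − 14 = 15 in every subsequent period, with present value 15·ρ/(1−ρ).
Deviation is unprofitable when 15·ρ/(1−ρ) ≥ 23, i.e. ρ/(1−ρ) ≥ 23/15.
Equivalently ρ ≥ 23/(23+15) = 23/38.

23/38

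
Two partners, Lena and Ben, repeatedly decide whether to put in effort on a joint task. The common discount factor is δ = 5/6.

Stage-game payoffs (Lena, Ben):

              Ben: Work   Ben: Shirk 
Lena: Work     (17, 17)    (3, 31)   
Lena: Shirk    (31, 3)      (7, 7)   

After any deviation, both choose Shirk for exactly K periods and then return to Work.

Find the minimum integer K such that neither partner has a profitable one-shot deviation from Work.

2

Need Σ_{k=1}^{K} δ^k ≥ (31−17)/(17−7) = 1.4000 at δ = 5/6.
At K = 1 the sum is 0.8333 < 1.4000; at K = 2 it is 1.5278 ≥ 1.4000.
So the minimum punishment length is K = 2.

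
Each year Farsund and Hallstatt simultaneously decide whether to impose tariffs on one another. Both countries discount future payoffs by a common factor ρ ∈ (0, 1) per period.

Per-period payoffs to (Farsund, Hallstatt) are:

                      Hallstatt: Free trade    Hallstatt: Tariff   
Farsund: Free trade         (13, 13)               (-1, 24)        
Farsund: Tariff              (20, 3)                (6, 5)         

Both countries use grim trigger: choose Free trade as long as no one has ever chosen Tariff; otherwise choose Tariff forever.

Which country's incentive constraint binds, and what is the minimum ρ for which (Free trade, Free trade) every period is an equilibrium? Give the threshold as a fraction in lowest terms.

Hallstatt; ρ ≥ 11/19

Farsund's threshold: (20−13)/(20−6) = 1/2.
Hallstatt's threshold: (24−13)/(24−5) = 11/19.
1/2 < 11/19, so Hallstatt binds and ρ* = 11/19.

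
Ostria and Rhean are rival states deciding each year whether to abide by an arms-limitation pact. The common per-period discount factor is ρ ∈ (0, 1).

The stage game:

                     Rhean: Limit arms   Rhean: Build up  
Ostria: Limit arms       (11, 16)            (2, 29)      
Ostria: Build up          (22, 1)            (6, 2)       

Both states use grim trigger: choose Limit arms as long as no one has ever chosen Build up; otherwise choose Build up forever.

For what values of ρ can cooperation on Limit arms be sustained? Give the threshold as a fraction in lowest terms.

11/16

For Ostria: deviation gain 22−11 = 11, per-period punishment loss 11−6 = 5. IC gives ρ ≥ 11/16.
For Rhean: gain 13, loss 14 per period, so ρ ≥ 13/27.
The tighter constraint is Ostria's, so cooperation needs ρ ≥ 11/16.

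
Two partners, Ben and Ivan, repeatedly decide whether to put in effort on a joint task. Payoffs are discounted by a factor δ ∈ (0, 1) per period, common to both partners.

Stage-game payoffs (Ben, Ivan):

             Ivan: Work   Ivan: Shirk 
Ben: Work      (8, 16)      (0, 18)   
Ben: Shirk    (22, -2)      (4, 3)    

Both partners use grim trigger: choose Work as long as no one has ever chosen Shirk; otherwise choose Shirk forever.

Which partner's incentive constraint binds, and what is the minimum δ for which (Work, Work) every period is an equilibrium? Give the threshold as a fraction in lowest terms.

Ben; δ ≥ 7/9

Ben: cooperation gives 8 each period; deviation gives 22 once then 4 forever.
  8/(1−δ) ≥ 22 + 4δ/(1−δ) ⇒ δ ≥ 14/18 = 7/9.
Ivan: cooperation gives 16 each period; deviation gives 18 once then 3 forever.
  δ ≥ 2/15.
Both must hold, so the binding constraint is Ben's: δ ≥ 7/9.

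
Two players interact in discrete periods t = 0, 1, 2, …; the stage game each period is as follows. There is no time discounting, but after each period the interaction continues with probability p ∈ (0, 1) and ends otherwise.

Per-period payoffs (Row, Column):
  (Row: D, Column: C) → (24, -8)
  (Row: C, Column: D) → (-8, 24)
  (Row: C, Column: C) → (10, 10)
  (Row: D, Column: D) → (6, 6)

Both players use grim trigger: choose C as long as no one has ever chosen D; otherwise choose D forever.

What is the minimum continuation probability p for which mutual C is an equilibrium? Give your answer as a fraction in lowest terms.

Expected cooperation value is 10 + p·10 + p²·10 + … = 10/(1−p); deviation gives 24 + p·6/(1−p).
10 ≥ 24(1−p) + 6p ⇒ 18p ≥ 14 ⇒ p ≥ 14/18 = 7/9.

7/9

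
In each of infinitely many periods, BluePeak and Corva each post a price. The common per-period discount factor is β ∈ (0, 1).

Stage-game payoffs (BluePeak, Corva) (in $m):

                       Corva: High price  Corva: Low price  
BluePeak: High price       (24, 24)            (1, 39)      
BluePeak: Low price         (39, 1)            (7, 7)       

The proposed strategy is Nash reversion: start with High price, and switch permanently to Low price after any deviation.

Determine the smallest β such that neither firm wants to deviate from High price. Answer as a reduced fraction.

15/32

24/(1−β) ≥ 39 + 7β/(1−β)
24 ≥ 39 − 32β
β ≥ 15/32.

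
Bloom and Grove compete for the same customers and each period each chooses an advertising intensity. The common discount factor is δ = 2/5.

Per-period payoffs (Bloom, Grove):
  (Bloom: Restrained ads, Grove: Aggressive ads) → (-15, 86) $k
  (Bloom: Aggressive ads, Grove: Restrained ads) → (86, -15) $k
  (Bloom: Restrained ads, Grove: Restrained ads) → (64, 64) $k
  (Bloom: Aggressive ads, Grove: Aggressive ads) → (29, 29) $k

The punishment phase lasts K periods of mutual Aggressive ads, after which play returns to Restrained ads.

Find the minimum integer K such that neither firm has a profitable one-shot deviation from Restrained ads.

4

Need Σ_{k=1}^{K} δ^k ≥ (86−64)/(64−29) = 0.6286 at δ = 2/5.
At K = 3 the sum is 0.6240 < 0.6286; at K = 4 it is 0.6496 ≥ 0.6286.
So the minimum punishment length is K = 4.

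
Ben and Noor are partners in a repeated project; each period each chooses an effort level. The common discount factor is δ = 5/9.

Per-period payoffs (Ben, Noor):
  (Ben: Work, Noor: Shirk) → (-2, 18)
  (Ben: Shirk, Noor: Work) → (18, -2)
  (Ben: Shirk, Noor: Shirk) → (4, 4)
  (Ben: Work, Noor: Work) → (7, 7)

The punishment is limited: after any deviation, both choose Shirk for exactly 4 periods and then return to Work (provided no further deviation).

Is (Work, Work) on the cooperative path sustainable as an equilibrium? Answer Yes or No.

No

Comparing payoff streams over the 5 periods until play realigns: cooperate → 7(1+δ+…+δ^4); deviate → 18 + 4(δ+…+δ^4).
Cooperation is sustained iff (7−4)(δ+…+δ^4) ≥ 18−7.
δ+…+δ^4 = 5/9·(1−(5/9)^4)/(1−5/9) = 1.1309, and (18−7)/(7−4) = 3.6667.
1.1309 < 3.6667, so cooperation is not sustainable.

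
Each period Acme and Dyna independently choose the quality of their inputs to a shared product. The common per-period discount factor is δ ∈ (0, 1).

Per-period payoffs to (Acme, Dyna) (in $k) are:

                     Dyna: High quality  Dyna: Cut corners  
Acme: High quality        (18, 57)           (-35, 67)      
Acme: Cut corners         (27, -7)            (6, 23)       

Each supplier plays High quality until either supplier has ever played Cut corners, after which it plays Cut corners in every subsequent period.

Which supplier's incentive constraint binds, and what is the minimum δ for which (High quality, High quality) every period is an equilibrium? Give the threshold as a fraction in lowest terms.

For Acme: deviation gain 27−18 = 9, per-period punishment loss 18−6 = 12. IC gives δ ≥ 9/21 = 3/7.
For Dyna: gain 10, loss 34 per period, so δ ≥ 10/44 = 5/22.
The tighter constraint is Acme's, so cooperation needs δ ≥ 3/7.

Acme; δ ≥ 3/7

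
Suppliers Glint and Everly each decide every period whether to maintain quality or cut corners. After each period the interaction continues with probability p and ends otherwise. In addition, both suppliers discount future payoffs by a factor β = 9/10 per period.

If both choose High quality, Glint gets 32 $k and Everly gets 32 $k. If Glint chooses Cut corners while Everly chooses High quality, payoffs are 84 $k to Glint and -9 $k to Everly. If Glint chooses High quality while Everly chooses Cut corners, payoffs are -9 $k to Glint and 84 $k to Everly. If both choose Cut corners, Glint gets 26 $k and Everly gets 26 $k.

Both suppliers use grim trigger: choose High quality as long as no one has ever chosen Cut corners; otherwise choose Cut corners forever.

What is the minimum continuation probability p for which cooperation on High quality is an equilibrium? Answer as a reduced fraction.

260/261

With continuation probability p and discount β, the effective per-period discount factor is βp.
Grim-trigger IC: βp ≥ (84−32)/(84−26) = 26/29.
So p ≥ (26/29)/(9/10) = 260/261.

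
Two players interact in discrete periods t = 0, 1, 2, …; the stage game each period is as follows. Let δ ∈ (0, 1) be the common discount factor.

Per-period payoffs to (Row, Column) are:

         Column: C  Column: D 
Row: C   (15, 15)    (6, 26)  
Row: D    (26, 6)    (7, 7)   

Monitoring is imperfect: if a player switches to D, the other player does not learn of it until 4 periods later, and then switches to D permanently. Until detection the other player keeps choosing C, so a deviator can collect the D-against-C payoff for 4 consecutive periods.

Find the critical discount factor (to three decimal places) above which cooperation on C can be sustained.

A deviator earns 26 for 4 periods, then 7 forever; cooperating earns 15 forever. Multiplying the IC by (1−δ):
15 ≥ 26(1−δ^4) + 7δ^4, so 19·δ^4 ≥ 11 and δ^4 ≥ 11/19.
δ ≥ (11/19)^(1/4) ≈ 0.872.

0.872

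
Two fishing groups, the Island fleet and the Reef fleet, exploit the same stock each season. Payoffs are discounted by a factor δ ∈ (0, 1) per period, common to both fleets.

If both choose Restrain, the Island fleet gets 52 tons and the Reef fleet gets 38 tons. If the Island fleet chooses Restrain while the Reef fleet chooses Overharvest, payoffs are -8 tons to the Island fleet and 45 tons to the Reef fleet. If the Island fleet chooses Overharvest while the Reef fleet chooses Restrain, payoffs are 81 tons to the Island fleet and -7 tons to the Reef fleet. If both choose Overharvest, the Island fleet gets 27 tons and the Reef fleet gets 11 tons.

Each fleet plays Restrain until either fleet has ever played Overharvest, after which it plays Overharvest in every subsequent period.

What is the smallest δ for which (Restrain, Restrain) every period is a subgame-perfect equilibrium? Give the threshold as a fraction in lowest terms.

29/54

For the Island fleet: deviation gain 81−52 = 29, per-period punishment loss 52−27 = 25. IC gives δ ≥ 29/54.
For the Reef fleet: gain 7, loss 27 per period, so δ ≥ 7/34.
The tighter constraint is the Island fleet's, so cooperation needs δ ≥ 29/54.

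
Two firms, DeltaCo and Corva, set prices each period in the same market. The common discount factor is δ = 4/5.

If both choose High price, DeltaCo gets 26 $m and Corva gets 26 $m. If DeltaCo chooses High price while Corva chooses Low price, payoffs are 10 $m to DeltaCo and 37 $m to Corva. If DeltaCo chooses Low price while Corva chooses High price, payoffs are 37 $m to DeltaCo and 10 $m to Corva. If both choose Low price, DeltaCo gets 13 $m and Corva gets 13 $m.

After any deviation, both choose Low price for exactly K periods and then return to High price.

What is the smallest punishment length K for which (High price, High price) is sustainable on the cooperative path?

Need Σ_{k=1}^{K} δ^k ≥ (37−26)/(26−13) = 0.8462 at δ = 4/5.
At K = 1 the sum is 0.8000 < 0.8462; at K = 2 it is 1.4400 ≥ 0.8462.
So the minimum punishment length is K = 2.

2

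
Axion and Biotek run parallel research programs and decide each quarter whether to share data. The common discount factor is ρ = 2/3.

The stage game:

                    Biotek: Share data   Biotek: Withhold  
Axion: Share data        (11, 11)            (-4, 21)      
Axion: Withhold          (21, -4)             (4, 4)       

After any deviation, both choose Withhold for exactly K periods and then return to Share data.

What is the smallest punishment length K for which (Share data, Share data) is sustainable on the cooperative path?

4

Need Σ_{k=1}^{K} ρ^k ≥ (21−11)/(11−4) = 1.4286 at ρ = 2/3.
At K = 3 the sum is 1.4074 < 1.4286; at K = 4 it is 1.6049 ≥ 1.4286.
So the minimum punishment length is K = 4.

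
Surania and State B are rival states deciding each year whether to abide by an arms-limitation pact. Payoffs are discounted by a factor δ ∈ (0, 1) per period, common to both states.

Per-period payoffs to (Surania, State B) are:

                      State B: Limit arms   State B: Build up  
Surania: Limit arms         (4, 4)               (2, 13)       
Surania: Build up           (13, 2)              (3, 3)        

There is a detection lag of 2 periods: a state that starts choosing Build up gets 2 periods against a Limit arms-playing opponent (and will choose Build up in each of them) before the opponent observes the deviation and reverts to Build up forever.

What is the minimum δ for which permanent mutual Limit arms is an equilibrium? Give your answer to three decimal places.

0.949

The best deviation is to choose Build up for all 2 undetected periods, earning 13 each, then 3 forever once detected.
Deviation value: 13(1−δ^2)/(1−δ) + 3δ^2/(1−δ); cooperation value: 4/(1−δ).
IC: 4 ≥ 13(1−δ^2) + 3δ^2 = 13 − 10δ^2.
So δ^2 ≥ 9/10, giving δ ≥ (9/10)^(1/2) ≈ 0.949.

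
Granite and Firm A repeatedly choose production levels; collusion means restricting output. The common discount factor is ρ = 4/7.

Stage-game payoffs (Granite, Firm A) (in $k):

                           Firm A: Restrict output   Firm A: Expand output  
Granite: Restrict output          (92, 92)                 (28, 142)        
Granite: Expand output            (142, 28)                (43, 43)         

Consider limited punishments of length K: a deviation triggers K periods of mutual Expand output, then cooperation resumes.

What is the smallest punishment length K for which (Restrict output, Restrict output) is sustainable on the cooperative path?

3

IC: ρ(1−ρ^K)/(1−ρ) ≥ (142−92)/(92−43) = 50/49.
With ρ = 4/7: need 1 − ρ^K ≥ 50/49·(1−4/7)/(4/7), i.e. ρ^K ≤ 0.2347.
Since (4/7)^2 = 0.3265 and (4/7)^3 = 0.1866, the smallest such K is 3.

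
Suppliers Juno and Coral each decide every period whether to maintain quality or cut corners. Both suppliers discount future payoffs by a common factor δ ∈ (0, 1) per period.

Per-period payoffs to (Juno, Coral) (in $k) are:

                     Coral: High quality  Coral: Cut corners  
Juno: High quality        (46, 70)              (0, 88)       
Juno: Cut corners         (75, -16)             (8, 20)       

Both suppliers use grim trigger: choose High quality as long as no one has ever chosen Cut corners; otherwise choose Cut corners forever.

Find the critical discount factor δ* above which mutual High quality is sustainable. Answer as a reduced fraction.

Juno's threshold: (75−46)/(75−8) = 29/67.
Coral's threshold: (88−70)/(88−20) = 9/34.
29/67 > 9/34, so Juno binds and δ* = 29/67.

29/67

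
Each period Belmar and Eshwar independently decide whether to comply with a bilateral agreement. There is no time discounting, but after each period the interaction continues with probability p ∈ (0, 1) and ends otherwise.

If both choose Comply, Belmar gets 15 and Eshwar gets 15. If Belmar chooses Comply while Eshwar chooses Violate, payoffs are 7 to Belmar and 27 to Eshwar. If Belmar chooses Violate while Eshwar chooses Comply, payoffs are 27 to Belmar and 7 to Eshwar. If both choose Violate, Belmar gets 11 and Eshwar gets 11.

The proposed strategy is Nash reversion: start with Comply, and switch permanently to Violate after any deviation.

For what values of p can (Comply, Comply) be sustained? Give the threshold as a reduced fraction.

Expected cooperation value is 15 + p·15 + p²·15 + … = 15/(1−p); deviation gives 27 + p·11/(1−p).
15 ≥ 27(1−p) + 11p ⇒ 16p ≥ 12 ⇒ p ≥ 12/16 = 3/4.

3/4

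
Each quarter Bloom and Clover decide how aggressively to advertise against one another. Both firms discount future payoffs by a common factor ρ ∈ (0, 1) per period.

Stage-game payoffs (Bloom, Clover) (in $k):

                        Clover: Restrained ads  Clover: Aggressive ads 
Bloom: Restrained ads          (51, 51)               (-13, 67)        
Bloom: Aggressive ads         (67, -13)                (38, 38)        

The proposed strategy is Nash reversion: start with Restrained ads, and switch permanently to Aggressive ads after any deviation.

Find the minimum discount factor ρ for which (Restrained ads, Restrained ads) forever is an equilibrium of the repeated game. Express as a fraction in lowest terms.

51/(1−ρ) ≥ 67 + 38ρ/(1−ρ)
51 ≥ 67 − 29ρ
ρ ≥ 16/29.

16/29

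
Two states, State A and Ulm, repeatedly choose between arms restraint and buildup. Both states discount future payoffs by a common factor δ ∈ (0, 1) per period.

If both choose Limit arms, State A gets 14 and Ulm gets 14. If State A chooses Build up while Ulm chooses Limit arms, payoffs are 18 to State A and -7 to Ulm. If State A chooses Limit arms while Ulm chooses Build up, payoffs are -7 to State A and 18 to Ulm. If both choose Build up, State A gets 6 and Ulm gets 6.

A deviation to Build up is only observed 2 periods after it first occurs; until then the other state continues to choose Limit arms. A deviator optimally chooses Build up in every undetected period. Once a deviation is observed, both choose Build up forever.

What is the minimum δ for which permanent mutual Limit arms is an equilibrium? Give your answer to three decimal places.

Deviating for the 2 undetected periods gains 18−14 = 4 per period over cooperation, then loses 14−6 = 8 per period forever once punishment starts.
Gain: 4(1 + δ + … + δ^1); loss: 8·δ^2/(1−δ).
No profitable deviation ⇔ 4(1−δ^2) ≤ 8·δ^2, i.e. δ^2 ≥ 4/(4+8) = 1/3.
Hence δ ≥ (1/3)^(1/2) ≈ 0.577.

0.577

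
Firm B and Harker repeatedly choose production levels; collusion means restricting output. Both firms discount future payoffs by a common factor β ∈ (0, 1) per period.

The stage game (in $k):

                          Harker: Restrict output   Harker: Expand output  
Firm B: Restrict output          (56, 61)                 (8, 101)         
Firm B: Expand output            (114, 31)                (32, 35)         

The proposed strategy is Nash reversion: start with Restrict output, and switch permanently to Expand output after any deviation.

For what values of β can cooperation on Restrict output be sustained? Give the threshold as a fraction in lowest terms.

For Firm B: deviation gain 114−56 = 58, per-period punishment loss 56−32 = 24. IC gives β ≥ 58/82 = 29/41.
For Harker: gain 40, loss 26 per period, so β ≥ 40/66 = 20/33.
The tighter constraint is Firm B's, so cooperation needs β ≥ 29/41.

29/41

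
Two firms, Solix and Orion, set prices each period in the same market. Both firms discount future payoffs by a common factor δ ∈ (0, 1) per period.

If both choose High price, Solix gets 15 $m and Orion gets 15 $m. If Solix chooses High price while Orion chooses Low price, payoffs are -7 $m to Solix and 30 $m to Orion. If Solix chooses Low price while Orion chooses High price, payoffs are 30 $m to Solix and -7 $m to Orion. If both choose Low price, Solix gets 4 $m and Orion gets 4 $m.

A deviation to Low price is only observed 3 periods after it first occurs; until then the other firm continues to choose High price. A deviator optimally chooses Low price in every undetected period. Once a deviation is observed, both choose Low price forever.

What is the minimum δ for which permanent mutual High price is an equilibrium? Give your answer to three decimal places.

0.832

The best deviation is to choose Low price for all 3 undetected periods, earning 30 each, then 4 forever once detected.
Deviation value: 30(1−δ^3)/(1−δ) + 4δ^3/(1−δ); cooperation value: 15/(1−δ).
IC: 15 ≥ 30(1−δ^3) + 4δ^3 = 30 − 26δ^3.
So δ^3 ≥ 15/26, giving δ ≥ (15/26)^(1/3) ≈ 0.832.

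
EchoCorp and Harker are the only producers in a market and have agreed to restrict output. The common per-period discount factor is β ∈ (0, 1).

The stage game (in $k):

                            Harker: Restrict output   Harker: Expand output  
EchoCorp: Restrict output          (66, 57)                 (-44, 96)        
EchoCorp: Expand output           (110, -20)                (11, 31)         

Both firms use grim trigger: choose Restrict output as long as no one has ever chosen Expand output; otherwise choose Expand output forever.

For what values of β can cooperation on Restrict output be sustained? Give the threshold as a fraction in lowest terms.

For EchoCorp: deviation gain 110−66 = 44, per-period punishment loss 66−11 = 55. IC gives β ≥ 44/99 = 4/9.
For Harker: gain 39, loss 26 per period, so β ≥ 39/65 = 3/5.
The tighter constraint is Harker's, so cooperation needs β ≥ 3/5.

3/5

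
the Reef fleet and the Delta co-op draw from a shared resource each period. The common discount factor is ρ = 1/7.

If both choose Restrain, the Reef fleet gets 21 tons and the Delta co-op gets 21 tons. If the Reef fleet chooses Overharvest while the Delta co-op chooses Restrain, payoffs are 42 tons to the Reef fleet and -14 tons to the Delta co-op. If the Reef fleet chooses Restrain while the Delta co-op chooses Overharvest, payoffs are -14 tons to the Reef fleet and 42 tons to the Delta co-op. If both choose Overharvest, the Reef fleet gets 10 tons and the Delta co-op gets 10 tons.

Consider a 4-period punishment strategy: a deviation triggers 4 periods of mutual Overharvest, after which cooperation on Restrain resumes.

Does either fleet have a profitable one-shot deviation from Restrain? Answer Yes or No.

Comparing payoff streams over the 5 periods until play realigns: cooperate → 21(1+ρ+…+ρ^4); deviate → 42 + 10(ρ+…+ρ^4).
Cooperation is sustained iff (21−10)(ρ+…+ρ^4) ≥ 42−21.
ρ+…+ρ^4 = 1/7·(1−(1/7)^4)/(1−1/7) = 0.1666, and (42−21)/(21−10) = 1.9091.
0.1666 < 1.9091, so cooperation is not sustainable.

Yes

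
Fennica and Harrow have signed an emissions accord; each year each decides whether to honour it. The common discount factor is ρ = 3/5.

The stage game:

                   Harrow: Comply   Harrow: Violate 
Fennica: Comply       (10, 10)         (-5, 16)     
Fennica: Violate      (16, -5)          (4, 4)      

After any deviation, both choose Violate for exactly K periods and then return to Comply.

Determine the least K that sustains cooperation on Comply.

3

No profitable deviation requires (10−4)(ρ+…+ρ^K) ≥ 16−10, i.e. ρ+…+ρ^K ≥ 1 ≈ 1.0000.
With ρ = 3/5, the partial sums are K=1: 0.6000, K=2: 0.9600, K=3: 1.1760.
K = 3 is the first length at which the sum reaches 1.0000.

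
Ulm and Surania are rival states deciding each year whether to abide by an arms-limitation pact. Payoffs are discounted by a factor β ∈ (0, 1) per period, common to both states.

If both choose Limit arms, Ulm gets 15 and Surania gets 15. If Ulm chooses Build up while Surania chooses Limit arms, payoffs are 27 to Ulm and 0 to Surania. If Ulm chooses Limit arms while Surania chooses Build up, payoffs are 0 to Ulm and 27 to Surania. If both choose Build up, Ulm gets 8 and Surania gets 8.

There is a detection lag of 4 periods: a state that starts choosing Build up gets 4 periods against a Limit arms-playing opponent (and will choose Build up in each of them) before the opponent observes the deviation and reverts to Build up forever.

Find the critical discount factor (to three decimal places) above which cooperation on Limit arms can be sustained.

Deviating for the 4 undetected periods gains 27−15 = 12 per period over cooperation, then loses 15−8 = 7 per period forever once punishment starts.
Gain: 12(1 + β + … + β^3); loss: 7·β^4/(1−β).
No profitable deviation ⇔ 12(1−β^4) ≤ 7·β^4, i.e. β^4 ≥ 12/(12+7) = 12/19.
Hence β ≥ (12/19)^(1/4) ≈ 0.891.

0.891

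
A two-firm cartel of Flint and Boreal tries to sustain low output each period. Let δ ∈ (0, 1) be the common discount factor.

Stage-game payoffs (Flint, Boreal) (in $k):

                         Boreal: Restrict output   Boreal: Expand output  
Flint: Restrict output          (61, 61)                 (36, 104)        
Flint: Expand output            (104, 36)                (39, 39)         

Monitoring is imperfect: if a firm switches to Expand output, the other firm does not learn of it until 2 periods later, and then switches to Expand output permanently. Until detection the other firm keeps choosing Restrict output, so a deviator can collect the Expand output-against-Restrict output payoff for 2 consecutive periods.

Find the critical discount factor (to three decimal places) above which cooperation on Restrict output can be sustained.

A deviator earns 104 for 2 periods, then 39 forever; cooperating earns 61 forever. Multiplying the IC by (1−δ):
61 ≥ 104(1−δ^2) + 39δ^2, so 65·δ^2 ≥ 43 and δ^2 ≥ 43/65.
δ ≥ (43/65)^(1/2) ≈ 0.813.

0.813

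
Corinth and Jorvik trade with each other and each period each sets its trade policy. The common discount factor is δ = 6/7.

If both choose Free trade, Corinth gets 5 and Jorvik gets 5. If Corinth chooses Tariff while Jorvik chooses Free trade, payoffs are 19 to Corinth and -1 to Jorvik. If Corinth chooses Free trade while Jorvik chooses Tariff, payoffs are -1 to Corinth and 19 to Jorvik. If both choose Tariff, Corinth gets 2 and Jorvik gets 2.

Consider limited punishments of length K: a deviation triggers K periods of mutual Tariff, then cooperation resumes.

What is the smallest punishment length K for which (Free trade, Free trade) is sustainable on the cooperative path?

Need Σ_{k=1}^{K} δ^k ≥ (19−5)/(5−2) = 4.6667 at δ = 6/7.
At K = 9 the sum is 4.5016 < 4.6667; at K = 10 it is 4.7157 ≥ 4.6667.
So the minimum punishment length is K = 10.

10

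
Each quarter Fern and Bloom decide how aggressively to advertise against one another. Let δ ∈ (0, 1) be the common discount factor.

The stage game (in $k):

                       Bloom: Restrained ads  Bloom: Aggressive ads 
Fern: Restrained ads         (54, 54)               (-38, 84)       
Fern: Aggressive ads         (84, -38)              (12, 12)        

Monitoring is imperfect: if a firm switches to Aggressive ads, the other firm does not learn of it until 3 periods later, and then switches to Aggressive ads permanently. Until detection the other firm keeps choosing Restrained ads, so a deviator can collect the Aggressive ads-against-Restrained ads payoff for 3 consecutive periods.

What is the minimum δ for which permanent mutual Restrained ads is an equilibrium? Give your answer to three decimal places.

The best deviation is to choose Aggressive ads for all 3 undetected periods, earning 84 each, then 12 forever once detected.
Deviation value: 84(1−δ^3)/(1−δ) + 12δ^3/(1−δ); cooperation value: 54/(1−δ).
IC: 54 ≥ 84(1−δ^3) + 12δ^3 = 84 − 72δ^3.
So δ^3 ≥ 30/72 = 5/12, giving δ ≥ (5/12)^(1/3) ≈ 0.747.

0.747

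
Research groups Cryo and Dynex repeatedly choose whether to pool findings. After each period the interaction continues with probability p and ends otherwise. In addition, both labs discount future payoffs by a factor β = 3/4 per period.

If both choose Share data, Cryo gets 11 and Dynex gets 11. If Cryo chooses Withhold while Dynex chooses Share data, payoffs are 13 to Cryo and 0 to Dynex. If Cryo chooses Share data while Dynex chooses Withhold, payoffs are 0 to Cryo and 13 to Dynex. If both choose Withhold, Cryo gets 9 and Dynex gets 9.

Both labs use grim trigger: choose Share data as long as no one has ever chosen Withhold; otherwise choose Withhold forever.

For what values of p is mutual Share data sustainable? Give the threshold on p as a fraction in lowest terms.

With continuation probability p and discount β, the effective per-period discount factor is βp.
Grim-trigger IC: βp ≥ (13−11)/(13−9) = 1/2.
So p ≥ (1/2)/(3/4) = 2/3.

2/3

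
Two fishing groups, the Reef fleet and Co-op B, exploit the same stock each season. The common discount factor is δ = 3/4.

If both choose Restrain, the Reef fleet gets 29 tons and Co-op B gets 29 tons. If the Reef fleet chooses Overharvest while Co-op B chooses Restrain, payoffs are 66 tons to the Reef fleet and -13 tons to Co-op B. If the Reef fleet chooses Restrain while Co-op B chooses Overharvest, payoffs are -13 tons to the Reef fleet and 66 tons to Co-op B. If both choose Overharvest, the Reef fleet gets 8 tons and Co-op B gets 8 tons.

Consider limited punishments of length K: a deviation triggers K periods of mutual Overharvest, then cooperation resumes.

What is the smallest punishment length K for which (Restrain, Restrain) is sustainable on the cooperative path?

4

No profitable deviation requires (29−8)(δ+…+δ^K) ≥ 66−29, i.e. δ+…+δ^K ≥ 37/21 ≈ 1.7619.
With δ = 3/4, the partial sums are K=1: 0.7500, K=2: 1.3125, K=3: 1.7344, K=4: 2.0508.
K = 4 is the first length at which the sum reaches 1.7619.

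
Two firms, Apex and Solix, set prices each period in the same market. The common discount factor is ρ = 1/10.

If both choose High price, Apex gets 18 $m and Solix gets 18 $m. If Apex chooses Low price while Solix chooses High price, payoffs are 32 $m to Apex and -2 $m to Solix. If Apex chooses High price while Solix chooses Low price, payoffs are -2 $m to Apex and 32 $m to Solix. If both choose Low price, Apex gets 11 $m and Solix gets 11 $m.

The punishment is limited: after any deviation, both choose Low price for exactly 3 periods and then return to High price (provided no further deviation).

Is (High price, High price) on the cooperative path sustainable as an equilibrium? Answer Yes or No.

No

IC: ρ+…+ρ^3 ≥ (32−18)/(18−11) = 2.
At ρ = 1/10: partial sum = 0.1110 < 2.0000. Cooperation not sustainable.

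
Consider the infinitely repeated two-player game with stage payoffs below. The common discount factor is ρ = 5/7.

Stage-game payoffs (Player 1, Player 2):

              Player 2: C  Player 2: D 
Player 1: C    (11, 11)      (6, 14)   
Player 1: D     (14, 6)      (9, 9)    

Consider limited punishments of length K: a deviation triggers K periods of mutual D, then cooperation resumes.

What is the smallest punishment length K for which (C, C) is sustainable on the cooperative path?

IC: ρ(1−ρ^K)/(1−ρ) ≥ (14−11)/(11−9) = 3/2.
With ρ = 5/7: need 1 − ρ^K ≥ 3/2·(1−5/7)/(5/7), i.e. ρ^K ≤ 0.4000.
Since (5/7)^2 = 0.5102 and (5/7)^3 = 0.3644, the smallest such K is 3.

3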